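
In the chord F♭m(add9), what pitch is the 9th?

Gb

F♭m(add9) is built on Fb; its 9th is a major 9th above the root.
A second above F uses the letter G, and the major 9th above Fb is Gb.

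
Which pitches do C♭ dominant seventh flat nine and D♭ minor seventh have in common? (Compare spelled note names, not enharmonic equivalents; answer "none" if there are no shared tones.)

C♭ dominant seventh flat nine = Cb, Eb, Gb, Bbb, Dbb.
D♭ minor seventh = Db, Fb, Ab, Cb.
Shared: Cb.

Cb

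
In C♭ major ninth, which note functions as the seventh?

Root of C♭ major ninth = Cb. The 7th is a major 7th: Cb up a major 7th → Bb.

Bb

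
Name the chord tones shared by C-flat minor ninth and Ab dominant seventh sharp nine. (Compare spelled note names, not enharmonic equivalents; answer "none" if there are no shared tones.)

G-flat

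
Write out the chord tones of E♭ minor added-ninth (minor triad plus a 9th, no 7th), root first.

E♭ minor added-ninth is a minor added-ninth built on Eb.
root → Eb
3rd (minor 3rd) → Gb
5th (perfect 5th) → Bb
9th (major 9th) → F

Eb – Gb – Bb – F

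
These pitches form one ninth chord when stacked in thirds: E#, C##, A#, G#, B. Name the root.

A#

Stacking in thirds gives A# – C## – E# – G# – B, so A# is the root — A# dominant seventh flat nine.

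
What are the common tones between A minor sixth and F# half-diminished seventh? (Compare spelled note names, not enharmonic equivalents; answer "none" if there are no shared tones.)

A  C  E  F-sharp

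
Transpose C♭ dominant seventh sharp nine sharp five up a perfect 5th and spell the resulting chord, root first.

A perfect 5th up from Cb is Gb, so the new chord is Gb dominant seventh sharp nine sharp five.
root → Gb
3rd (major 3rd) → Bb
5th (augmented 5th) → D
7th (minor 7th) → Fb
9th (augmented 9th) → A

Gb Bb D Fb A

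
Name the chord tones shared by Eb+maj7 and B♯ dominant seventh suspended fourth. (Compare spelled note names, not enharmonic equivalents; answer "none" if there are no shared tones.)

Eb+maj7 = E♭, G, B, D.
B♯ dominant seventh suspended fourth = B♯, E♯, F𝄪, A♯.
Shared: none.

none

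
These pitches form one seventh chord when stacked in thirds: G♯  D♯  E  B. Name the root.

E

Arranged so that each adjacent pair is a third by letter name: E – G♯ – B – D♯.
The bottom of that stack, E, is the root (this is E major seventh).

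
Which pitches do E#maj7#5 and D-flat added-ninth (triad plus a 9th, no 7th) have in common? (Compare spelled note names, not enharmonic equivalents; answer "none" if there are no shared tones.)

none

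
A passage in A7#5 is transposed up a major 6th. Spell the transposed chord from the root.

A up a major 6th → F#. New chord: F# augmented seventh.
root → F#
3rd (major 3rd) → A#
5th (augmented 5th) → C##
7th (minor 7th) → E

F#, A#, C##, E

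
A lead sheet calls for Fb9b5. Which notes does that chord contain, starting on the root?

Fb, Ab, Cbb, Ebb, Gb

Root Fb, quality dominant ninth flat five:
- root: Fb
- major 3rd: Ab
- diminished 5th: Cbb
- minor 7th: Ebb
- major 9th: Gb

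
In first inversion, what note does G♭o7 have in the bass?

G♭o7 in root position is Gb–Bbb–Dbb–Fbb.
First inversion places the third in the bass, which is Bbb.

Bbb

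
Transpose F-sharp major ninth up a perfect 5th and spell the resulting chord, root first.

C-sharp  E-sharp  G-sharp  B-sharp  D-sharp

Transposed root: F-sharp → C-sharp (perfect 5th up). So we spell C-sharp major ninth:
Root: C-sharp
Major 3rd (3rd): E-sharp
Perfect 5th (5th): G-sharp
Major 7th (7th): B-sharp
Major 9th (9th): D-sharp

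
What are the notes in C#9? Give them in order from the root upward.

C# – E# – G# – B – D#

C#9 is a dominant ninth built on C#.
- root: C#
- major 3rd: E#
- perfect 5th: G#
- minor 7th: B
- major 9th: D#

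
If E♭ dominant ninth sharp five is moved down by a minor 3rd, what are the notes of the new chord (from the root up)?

Transposed root: E-flat → C (minor 3rd down). So we spell C dominant ninth sharp five:
root → C
3rd (major 3rd) → E
5th (augmented 5th) → G-sharp
7th (minor 7th) → B-flat
9th (major 9th) → D

C E G-sharp B-flat D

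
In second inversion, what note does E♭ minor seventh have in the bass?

E♭ minor seventh in root position is E-flat–G-flat–B-flat–D-flat.
Second inversion places the fifth in the bass, which is B-flat.

B-flat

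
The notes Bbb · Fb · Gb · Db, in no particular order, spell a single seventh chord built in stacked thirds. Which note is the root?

Stacking in thirds gives Gb – Bbb – Db – Fb, so Gb is the root — Gb minor seventh.

Gb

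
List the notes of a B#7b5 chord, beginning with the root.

B#, D##, F#, A#

Root B#, quality dominant seventh flat five:
B# — root
D## — major 3rd
F# — diminished 5th
A# — minor 7th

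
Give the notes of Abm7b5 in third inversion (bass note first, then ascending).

Gb, Ab, Cb, Ebb

Abm7b5 = Ab–Cb–Ebb–Gb; third inversion → seventh (Gb) lowest.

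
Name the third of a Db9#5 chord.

Root of Db9#5 = Db. The 3rd is a major 3rd: Db up a major 3rd → F.

F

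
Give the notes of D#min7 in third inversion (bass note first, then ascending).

In root position, D#min7 is D#–F#–A#–C#.
Third inversion puts the seventh (C#) in the bass.

C#, D#, F#, A#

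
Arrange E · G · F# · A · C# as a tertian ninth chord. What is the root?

F#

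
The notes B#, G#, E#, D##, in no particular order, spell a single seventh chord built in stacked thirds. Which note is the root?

E#

Stacking in thirds gives E# – G# – B# – D##, so E# is the root — E# minor-major seventh.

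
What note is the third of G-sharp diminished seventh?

B

Root of G-sharp diminished seventh = G-sharp. The 3rd is a minor 3rd: G-sharp up a minor 3rd → B.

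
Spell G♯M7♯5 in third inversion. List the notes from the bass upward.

G♯M7♯5 = G#–B#–D##–F##; third inversion → seventh (F##) lowest.

F## – G# – B# – D##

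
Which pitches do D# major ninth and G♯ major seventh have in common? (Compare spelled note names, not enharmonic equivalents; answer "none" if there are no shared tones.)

D# major ninth = D#, F##, A#, C##, E#.
G♯ major seventh = G#, B#, D#, F##.
Shared: D#, F##.

D#  F##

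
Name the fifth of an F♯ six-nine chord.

F♯ six-nine is built on F#; its 5th is a perfect 5th above the root.
A fifth above F uses the letter C, and the perfect 5th above F# is C#.

C#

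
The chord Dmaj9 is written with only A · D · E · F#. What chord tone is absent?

Dmaj9 = D, F#, A, C#, E. The voicing lacks the 7th (major 7th), C#.

C#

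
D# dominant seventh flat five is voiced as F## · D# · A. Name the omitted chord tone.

The full D# dominant seventh flat five chord is D#, F##, A, C#.
Comparing with the voicing, the minor 7th (7th) — C# — is absent.

C#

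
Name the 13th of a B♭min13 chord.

Root of B♭min13 = B♭. The 13th is a major 13th: B♭ up a major 13th → G.

G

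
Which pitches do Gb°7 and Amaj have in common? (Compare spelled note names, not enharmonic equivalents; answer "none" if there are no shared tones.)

none

Gb°7: Gb Bbb Dbb Fbb
Amaj: A C# E
Common to both → none.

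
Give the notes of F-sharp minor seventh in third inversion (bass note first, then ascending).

E, F#, A, C#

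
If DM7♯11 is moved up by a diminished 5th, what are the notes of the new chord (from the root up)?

Transposed root: D → A♭ (diminished 5th up). So we spell A♭ major seventh sharp eleven:
- root: A♭
- major 3rd: C
- perfect 5th: E♭
- major 7th: G
- augmented 11th: D

A♭ – C – E♭ – G – D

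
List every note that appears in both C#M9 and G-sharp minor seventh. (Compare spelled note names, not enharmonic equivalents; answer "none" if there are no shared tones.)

C#M9 = C#, E#, G#, B#, D#.
G-sharp minor seventh = G#, B, D#, F#.
Shared: G#, D#.

G# – D#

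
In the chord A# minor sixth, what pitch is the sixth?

Root of A# minor sixth = A#. The 6th is a major 6th: A# up a major 6th → F##.

F##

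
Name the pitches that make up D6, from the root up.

D6: major sixth on D.
Root: D
Major 3rd (3rd): F#
Perfect 5th (5th): A
Major 6th (6th): B

D  F#  A  B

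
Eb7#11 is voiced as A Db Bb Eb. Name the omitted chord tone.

G

Eb7#11 = Eb, G, Bb, Db, A. The voicing lacks the 3rd (major 3rd), G.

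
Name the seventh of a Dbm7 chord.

Cb

Root of Dbm7 = Db. The 7th is a minor 7th: Db up a minor 7th → Cb.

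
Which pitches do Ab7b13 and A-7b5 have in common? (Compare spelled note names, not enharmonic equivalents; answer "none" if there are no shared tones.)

Ab7b13: Ab C Eb Gb Fb
A-7b5: A C Eb G
Common to both → C, Eb.

C Eb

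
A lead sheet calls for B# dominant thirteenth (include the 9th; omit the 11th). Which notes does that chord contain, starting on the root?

B#, D##, F##, A#, C##, G##

B# dominant thirteenth is a dominant thirteenth built on B#.
- root: B#
- major 3rd: D##
- perfect 5th: F##
- minor 7th: A#
- major 9th: C##
- major 13th: G##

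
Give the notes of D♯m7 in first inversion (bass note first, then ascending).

In root position, D♯m7 is D#–F#–A#–C#.
First inversion puts the third (F#) in the bass.

F#, A#, C#, D#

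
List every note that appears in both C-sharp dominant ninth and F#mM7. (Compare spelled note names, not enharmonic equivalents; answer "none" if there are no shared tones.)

C-sharp dominant ninth: C# E# G# B D#
F#mM7: F# A C# E#
Common to both → C#, E#.

C#, E#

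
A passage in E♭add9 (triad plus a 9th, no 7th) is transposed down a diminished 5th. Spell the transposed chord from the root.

A diminished 5th down from Eb is A, so the new chord is A added-ninth.
A — root
C# — major 3rd
E — perfect 5th
B — major 9th

A  C#  E  B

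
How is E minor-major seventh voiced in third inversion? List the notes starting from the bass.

E minor-major seventh = E–G–B–D-sharp; third inversion → seventh (D-sharp) lowest.

D-sharp E G B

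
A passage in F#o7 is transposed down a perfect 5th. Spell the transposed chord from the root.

Transposed root: F# → B (perfect 5th down). So we spell B diminished seventh:
Root: B
Minor 3rd (3rd): D
Diminished 5th (5th): F
Diminished 7th (7th): Ab

B  D  F  Ab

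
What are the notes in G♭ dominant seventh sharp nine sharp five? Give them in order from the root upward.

G♭  B♭  D  F♭  A

Root G♭, quality dominant seventh sharp nine sharp five:
Root: G♭
Major 3rd (3rd): B♭
Augmented 5th (5th): D
Minor 7th (7th): F♭
Augmented 9th (9th): A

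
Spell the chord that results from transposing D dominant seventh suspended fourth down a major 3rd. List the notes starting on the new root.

Bb  Eb  F  Ab

A major 3rd down from D is Bb, so the new chord is Bb dominant seventh suspended fourth.
Root: Bb
Perfect 4th (4th): Eb
Perfect 5th (5th): F
Minor 7th (7th): Ab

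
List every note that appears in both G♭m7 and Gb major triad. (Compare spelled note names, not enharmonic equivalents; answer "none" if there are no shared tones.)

Gb  Db

G♭m7 = Gb, Bbb, Db, Fb.
Gb major triad = Gb, Bb, Db.
Shared: Gb, Db.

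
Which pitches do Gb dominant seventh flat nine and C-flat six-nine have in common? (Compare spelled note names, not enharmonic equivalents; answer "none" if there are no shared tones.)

Gb dominant seventh flat nine = Gb, Bb, Db, Fb, Abb.
C-flat six-nine = Cb, Eb, Gb, Ab, Db.
Shared: Gb, Db.

Gb, Db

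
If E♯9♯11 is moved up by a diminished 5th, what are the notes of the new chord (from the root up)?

B, D#, F#, A, C#, E#

Transposed root: E# → B (diminished 5th up). So we spell B dominant ninth sharp eleven:
- root: B
- major 3rd: D#
- perfect 5th: F#
- minor 7th: A
- major 9th: C#
- augmented 11th: E#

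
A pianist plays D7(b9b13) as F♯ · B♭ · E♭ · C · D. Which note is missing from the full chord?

A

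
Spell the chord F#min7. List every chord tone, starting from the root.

F#min7 is a minor seventh built on F#.
Root: F#
Minor 3rd (3rd): A
Perfect 5th (5th): C#
Minor 7th (7th): E

F#, A, C#, E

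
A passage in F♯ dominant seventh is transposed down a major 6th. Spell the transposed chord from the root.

A major 6th down from F-sharp is A, so the new chord is A dominant seventh.
- root: A
- major 3rd: C-sharp
- perfect 5th: E
- minor 7th: G

A, C-sharp, E, G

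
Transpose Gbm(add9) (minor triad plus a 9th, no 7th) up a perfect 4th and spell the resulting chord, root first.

Cb, Ebb, Gb, Db

Transposed root: Gb → Cb (perfect 4th up). So we spell Cb minor added-ninth:
root → Cb
3rd (minor 3rd) → Ebb
5th (perfect 5th) → Gb
9th (major 9th) → Db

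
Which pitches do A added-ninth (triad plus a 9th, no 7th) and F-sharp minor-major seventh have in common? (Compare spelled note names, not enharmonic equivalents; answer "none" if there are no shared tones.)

A added-ninth = A, C-sharp, E, B.
F-sharp minor-major seventh = F-sharp, A, C-sharp, E-sharp.
Shared: A, C-sharp.

A, C-sharp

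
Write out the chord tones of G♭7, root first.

Gb  Bb  Db  Fb

Root Gb, quality dominant seventh:
Gb — root
Bb — major 3rd
Db — perfect 5th
Fb — minor 7th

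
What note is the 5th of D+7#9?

D+7#9 is built on D; its 5th is an augmented 5th above the root.
A fifth above D uses the letter A, and the augmented 5th above D is A#.

A#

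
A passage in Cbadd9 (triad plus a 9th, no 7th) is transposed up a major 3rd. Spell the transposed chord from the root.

C♭ up a major 3rd → E♭. New chord: E♭ added-ninth.
E♭ — root
G — major 3rd
B♭ — perfect 5th
F — major 9th

E♭  G  B♭  F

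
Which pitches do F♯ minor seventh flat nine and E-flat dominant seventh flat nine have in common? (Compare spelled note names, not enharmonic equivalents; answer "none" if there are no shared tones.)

G

F♯ minor seventh flat nine: F-sharp A C-sharp E G
E-flat dominant seventh flat nine: E-flat G B-flat D-flat F-flat
Common to both → G.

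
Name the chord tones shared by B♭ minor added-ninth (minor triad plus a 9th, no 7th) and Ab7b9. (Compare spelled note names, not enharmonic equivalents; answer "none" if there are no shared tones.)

C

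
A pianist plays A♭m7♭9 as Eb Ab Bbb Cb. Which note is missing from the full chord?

A♭m7♭9 = Ab, Cb, Eb, Gb, Bbb. The voicing lacks the 7th (minor 7th), Gb.

Gb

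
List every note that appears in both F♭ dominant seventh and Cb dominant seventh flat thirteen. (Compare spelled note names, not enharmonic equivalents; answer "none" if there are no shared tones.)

F♭ dominant seventh = F-flat, A-flat, C-flat, E-double-flat.
Cb dominant seventh flat thirteen = C-flat, E-flat, G-flat, B-double-flat, A-double-flat.
Shared: C-flat.

C-flat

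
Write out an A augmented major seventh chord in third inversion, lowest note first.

In root position, A augmented major seventh is A–C-sharp–E-sharp–G-sharp.
Third inversion puts the seventh (G-sharp) in the bass.

G-sharp  A  C-sharp  E-sharp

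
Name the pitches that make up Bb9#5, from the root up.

Bb, D, F#, Ab, C

Root Bb, quality dominant ninth sharp five:
- root: Bb
- major 3rd: D
- augmented 5th: F#
- minor 7th: Ab
- major 9th: C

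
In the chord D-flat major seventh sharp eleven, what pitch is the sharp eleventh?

Root of D-flat major seventh sharp eleven = Db. The 11th is an augmented 11th: Db up an augmented 11th → G.

G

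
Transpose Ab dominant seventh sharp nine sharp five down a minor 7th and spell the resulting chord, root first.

B♭  D  F♯  A♭  C♯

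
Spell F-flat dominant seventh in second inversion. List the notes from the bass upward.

C-flat E-double-flat F-flat A-flat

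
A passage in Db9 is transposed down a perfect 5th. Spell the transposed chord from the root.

G♭  B♭  D♭  F♭  A♭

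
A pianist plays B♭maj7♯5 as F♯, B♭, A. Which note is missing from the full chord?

D

B♭maj7♯5 = B♭, D, F♯, A. The voicing lacks the 3rd (major 3rd), D.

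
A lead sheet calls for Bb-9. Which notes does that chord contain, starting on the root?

Bb-9 is a minor ninth built on Bb.
- root: Bb
- minor 3rd: Db
- perfect 5th: F
- minor 7th: Ab
- major 9th: C

Bb – Db – F – Ab – C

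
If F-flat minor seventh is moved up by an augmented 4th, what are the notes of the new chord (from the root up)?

F♭ up an augmented 4th → B♭. New chord: B♭ minor seventh.
root → B♭
3rd (minor 3rd) → D♭
5th (perfect 5th) → F
7th (minor 7th) → A♭

B♭ D♭ F A♭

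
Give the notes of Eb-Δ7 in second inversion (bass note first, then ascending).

Bb – D – Eb – Gb

In root position, Eb-Δ7 is Eb–Gb–Bb–D.
Second inversion puts the fifth (Bb) in the bass.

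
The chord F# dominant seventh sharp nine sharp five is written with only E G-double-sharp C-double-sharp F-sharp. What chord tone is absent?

The full F# dominant seventh sharp nine sharp five chord is F-sharp, A-sharp, C-double-sharp, E, G-double-sharp.
Comparing with the voicing, the major 3rd (3rd) — A-sharp — is absent.

A-sharp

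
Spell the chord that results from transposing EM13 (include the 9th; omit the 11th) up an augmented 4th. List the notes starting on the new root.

An augmented 4th up from E is A♯, so the new chord is A♯ major thirteenth.
A♯ — root
C𝄪 — major 3rd
E♯ — perfect 5th
G𝄪 — major 7th
B♯ — major 9th
F𝄪 — major 13th

A♯, C𝄪, E♯, G𝄪, B♯, F𝄪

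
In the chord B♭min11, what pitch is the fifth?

F

B♭min11 is built on Bb; its 5th is a perfect 5th above the root.
A fifth above B uses the letter F, and the perfect 5th above Bb is F.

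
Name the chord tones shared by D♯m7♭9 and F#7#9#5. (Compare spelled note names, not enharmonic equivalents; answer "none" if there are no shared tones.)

F♯, A♯, E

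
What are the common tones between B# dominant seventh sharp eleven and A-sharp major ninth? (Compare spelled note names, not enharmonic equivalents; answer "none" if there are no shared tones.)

B#  A#

B# dominant seventh sharp eleven: B# D## F## A# E##
A-sharp major ninth: A# C## E# G## B#
Common to both → B#, A#.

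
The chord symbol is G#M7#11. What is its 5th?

D#

G#M7#11 is built on G#; its 5th is a perfect 5th above the root.
A fifth above G uses the letter D, and the perfect 5th above G# is D#.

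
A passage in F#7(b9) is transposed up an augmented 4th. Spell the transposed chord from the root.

B# D## F## A# C#

F# up an augmented 4th → B#. New chord: B# dominant seventh flat nine.
- root: B#
- major 3rd: D##
- perfect 5th: F##
- minor 7th: A#
- minor 9th: C#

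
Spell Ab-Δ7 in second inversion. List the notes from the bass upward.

Eb, G, Ab, Cb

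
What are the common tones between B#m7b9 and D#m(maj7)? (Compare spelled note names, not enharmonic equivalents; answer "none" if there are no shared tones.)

B#m7b9: B# D# F## A# C#
D#m(maj7): D# F# A# C##
Common to both → D#, A#.

D#  A#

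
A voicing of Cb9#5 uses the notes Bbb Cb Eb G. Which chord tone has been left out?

Db

The full Cb9#5 chord is Cb, Eb, G, Bbb, Db.
Comparing with the voicing, the major 9th (9th) — Db — is absent.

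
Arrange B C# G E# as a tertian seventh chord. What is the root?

Stacking in thirds gives C# – E# – G – B, so C# is the root — C# dominant seventh flat five.

C#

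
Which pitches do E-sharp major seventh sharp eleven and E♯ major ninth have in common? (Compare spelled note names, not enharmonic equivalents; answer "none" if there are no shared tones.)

E-sharp G-double-sharp B-sharp D-double-sharp

E-sharp major seventh sharp eleven: E-sharp G-double-sharp B-sharp D-double-sharp A-double-sharp
E♯ major ninth: E-sharp G-double-sharp B-sharp D-double-sharp F-double-sharp
Common to both → E-sharp, G-double-sharp, B-sharp, D-double-sharp.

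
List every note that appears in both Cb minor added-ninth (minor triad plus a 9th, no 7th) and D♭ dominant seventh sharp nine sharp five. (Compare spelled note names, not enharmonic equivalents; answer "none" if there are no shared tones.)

Cb minor added-ninth = C-flat, E-double-flat, G-flat, D-flat.
D♭ dominant seventh sharp nine sharp five = D-flat, F, A, C-flat, E.
Shared: C-flat, D-flat.

C-flat – D-flat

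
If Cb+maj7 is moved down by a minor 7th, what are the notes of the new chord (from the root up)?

D♭, F, A, C

C♭ down a minor 7th → D♭. New chord: D♭ augmented major seventh.
root → D♭
3rd (major 3rd) → F
5th (augmented 5th) → A
7th (major 7th) → C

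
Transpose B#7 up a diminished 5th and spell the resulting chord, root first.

B♯ up a diminished 5th → F♯. New chord: F♯ dominant seventh.
root → F♯
3rd (major 3rd) → A♯
5th (perfect 5th) → C♯
7th (minor 7th) → E

F♯, A♯, C♯, E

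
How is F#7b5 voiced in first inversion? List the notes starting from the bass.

F#7b5 = F#–A#–C–E; first inversion → third (A#) lowest.

A#, C, E, F#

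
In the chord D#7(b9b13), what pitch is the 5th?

A#

D#7(b9b13) is built on D#; its 5th is a perfect 5th above the root.
A fifth above D uses the letter A, and the perfect 5th above D# is A#.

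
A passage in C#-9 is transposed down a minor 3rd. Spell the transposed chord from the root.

Transposed root: C♯ → A♯ (minor 3rd down). So we spell A♯ minor ninth:
- root: A♯
- minor 3rd: C♯
- perfect 5th: E♯
- minor 7th: G♯
- major 9th: B♯

A♯  C♯  E♯  G♯  B♯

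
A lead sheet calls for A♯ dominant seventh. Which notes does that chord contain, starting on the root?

Root A-sharp, quality dominant seventh:
Root: A-sharp
Major 3rd (3rd): C-double-sharp
Perfect 5th (5th): E-sharp
Minor 7th (7th): G-sharp

A-sharp – C-double-sharp – E-sharp – G-sharp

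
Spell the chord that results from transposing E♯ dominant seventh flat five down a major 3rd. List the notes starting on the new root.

Transposed root: E♯ → C♯ (major 3rd down). So we spell C♯ dominant seventh flat five:
C♯ — root
E♯ — major 3rd
G — diminished 5th
B — minor 7th

C♯ – E♯ – G – B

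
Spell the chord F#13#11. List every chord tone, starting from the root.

F# A# C# E G# B# D#

Root F#, quality dominant thirteenth sharp eleven:
- root: F#
- major 3rd: A#
- perfect 5th: C#
- minor 7th: E
- major 9th: G#
- augmented 11th: B#
- major 13th: D#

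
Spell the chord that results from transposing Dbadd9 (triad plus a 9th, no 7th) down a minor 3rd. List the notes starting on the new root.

Bb  D  F  C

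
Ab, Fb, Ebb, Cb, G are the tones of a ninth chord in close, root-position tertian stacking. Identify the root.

Stacking in thirds gives Fb – Ab – Cb – Ebb – G, so Fb is the root — Fb dominant seventh sharp nine.

Fb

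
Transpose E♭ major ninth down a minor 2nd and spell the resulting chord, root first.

D F-sharp A C-sharp E

Transposed root: E-flat → D (minor 2nd down). So we spell D major ninth:
- root: D
- major 3rd: F-sharp
- perfect 5th: A
- major 7th: C-sharp
- major 9th: E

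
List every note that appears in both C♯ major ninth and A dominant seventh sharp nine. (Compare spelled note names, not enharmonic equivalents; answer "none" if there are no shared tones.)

C♯ major ninth: C-sharp E-sharp G-sharp B-sharp D-sharp
A dominant seventh sharp nine: A C-sharp E G B-sharp
Common to both → C-sharp, B-sharp.

C-sharp  B-sharp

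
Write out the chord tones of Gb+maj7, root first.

Gb, Bb, D, F

Gb+maj7: augmented major seventh on Gb.
Root: Gb
Major 3rd (3rd): Bb
Augmented 5th (5th): D
Major 7th (7th): F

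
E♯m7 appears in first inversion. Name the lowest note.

G#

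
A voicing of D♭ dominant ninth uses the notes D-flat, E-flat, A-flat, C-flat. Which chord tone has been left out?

F

The full D♭ dominant ninth chord is D-flat, F, A-flat, C-flat, E-flat.
Comparing with the voicing, the major 3rd (3rd) — F — is absent.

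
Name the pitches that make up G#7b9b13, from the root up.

G# – B# – D# – F# – A – E

Root G#, quality dominant seventh flat nine flat thirteen:
root → G#
3rd (major 3rd) → B#
5th (perfect 5th) → D#
7th (minor 7th) → F#
9th (minor 9th) → A
13th (minor 13th) → E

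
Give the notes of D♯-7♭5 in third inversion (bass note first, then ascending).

In root position, D♯-7♭5 is D#–F#–A–C#.
Third inversion puts the seventh (C#) in the bass.

C#  D#  F#  A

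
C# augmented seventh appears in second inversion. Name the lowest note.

G-double-sharp

C# augmented seventh = C-sharp–E-sharp–G-double-sharp–B. Second inversion → fifth in the bass = G-double-sharp.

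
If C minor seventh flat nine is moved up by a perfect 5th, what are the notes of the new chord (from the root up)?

G, B-flat, D, F, A-flat

Transposed root: C → G (perfect 5th up). So we spell G minor seventh flat nine:
Root: G
Minor 3rd (3rd): B-flat
Perfect 5th (5th): D
Minor 7th (7th): F
Minor 9th (9th): A-flat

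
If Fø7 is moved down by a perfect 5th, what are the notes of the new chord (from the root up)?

Bb Db Fb Ab

F down a perfect 5th → Bb. New chord: Bb half-diminished seventh.
Root: Bb
Minor 3rd (3rd): Db
Diminished 5th (5th): Fb
Minor 7th (7th): Ab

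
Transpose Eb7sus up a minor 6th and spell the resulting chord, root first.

A minor 6th up from Eb is Cb, so the new chord is Cb dominant seventh suspended fourth.
root → Cb
4th (perfect 4th) → Fb
5th (perfect 5th) → Gb
7th (minor 7th) → Bbb

Cb  Fb  Gb  Bbb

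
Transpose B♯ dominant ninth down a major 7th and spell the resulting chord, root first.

A major 7th down from B-sharp is C-sharp, so the new chord is C-sharp dominant ninth.
root → C-sharp
3rd (major 3rd) → E-sharp
5th (perfect 5th) → G-sharp
7th (minor 7th) → B
9th (major 9th) → D-sharp

C-sharp, E-sharp, G-sharp, B, D-sharp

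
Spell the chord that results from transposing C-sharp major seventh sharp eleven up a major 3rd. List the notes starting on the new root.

C-sharp up a major 3rd → E-sharp. New chord: E-sharp major seventh sharp eleven.
root → E-sharp
3rd (major 3rd) → G-double-sharp
5th (perfect 5th) → B-sharp
7th (major 7th) → D-double-sharp
11th (augmented 11th) → A-double-sharp

E-sharp  G-double-sharp  B-sharp  D-double-sharp  A-double-sharp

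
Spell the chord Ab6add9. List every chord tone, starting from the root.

Ab6add9: six-nine on A♭.
root → A♭
3rd (major 3rd) → C
5th (perfect 5th) → E♭
6th (major 6th) → F
9th (major 9th) → B♭

A♭  C  E♭  F  B♭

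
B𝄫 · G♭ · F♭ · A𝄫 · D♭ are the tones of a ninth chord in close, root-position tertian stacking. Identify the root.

G♭

Arranged so that each adjacent pair is a third by letter name: G♭ – B𝄫 – D♭ – F♭ – A𝄫.
The bottom of that stack, G♭, is the root (this is G♭ minor seventh flat nine).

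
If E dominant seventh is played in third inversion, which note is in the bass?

E dominant seventh = E–G#–B–D. Third inversion → seventh in the bass = D.

D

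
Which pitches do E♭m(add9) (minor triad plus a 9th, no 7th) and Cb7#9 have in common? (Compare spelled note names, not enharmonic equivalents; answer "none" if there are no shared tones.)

E♭m(add9) = Eb, Gb, Bb, F.
Cb7#9 = Cb, Eb, Gb, Bbb, D.
Shared: Eb, Gb.

Eb  Gb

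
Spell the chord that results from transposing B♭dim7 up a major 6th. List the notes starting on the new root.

G – Bb – Db – Fb

A major 6th up from Bb is G, so the new chord is G diminished seventh.
G — root
Bb — minor 3rd
Db — diminished 5th
Fb — diminished 7th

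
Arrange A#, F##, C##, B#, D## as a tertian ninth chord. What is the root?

B#

Arranged so that each adjacent pair is a third by letter name: B# – D## – F## – A# – C##.
The bottom of that stack, B#, is the root (this is B# dominant ninth).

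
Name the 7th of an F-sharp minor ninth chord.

E

F-sharp minor ninth is built on F-sharp; its 7th is a minor 7th above the root.
A seventh above F uses the letter E, and the minor 7th above F-sharp is E.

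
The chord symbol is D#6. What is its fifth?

D#6 is built on D#; its 5th is a perfect 5th above the root.
A fifth above D uses the letter A, and the perfect 5th above D# is A#.

A#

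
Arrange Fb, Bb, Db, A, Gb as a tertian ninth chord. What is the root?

Stacking in thirds gives Gb – Bb – Db – Fb – A, so Gb is the root — Gb dominant seventh sharp nine.

Gb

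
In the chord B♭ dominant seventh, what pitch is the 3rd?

Root of B♭ dominant seventh = B-flat. The 3rd is a major 3rd: B-flat up a major 3rd → D.

D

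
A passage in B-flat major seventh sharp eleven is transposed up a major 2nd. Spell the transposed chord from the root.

B-flat up a major 2nd → C. New chord: C major seventh sharp eleven.
Root: C
Major 3rd (3rd): E
Perfect 5th (5th): G
Major 7th (7th): B
Augmented 11th (11th): F-sharp

C, E, G, B, F-sharp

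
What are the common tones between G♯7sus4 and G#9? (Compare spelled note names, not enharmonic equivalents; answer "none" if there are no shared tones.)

G#, D#, F#

G♯7sus4 = G#, C#, D#, F#.
G#9 = G#, B#, D#, F#, A#.
Shared: G#, D#, F#.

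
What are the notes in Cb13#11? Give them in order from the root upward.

Cb, Eb, Gb, Bbb, Db, F, Ab

Root Cb, quality dominant thirteenth sharp eleven:
- root: Cb
- major 3rd: Eb
- perfect 5th: Gb
- minor 7th: Bbb
- major 9th: Db
- augmented 11th: F
- major 13th: Ab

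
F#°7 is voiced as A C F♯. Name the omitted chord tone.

E♭

F#°7 = F♯, A, C, E♭. The voicing lacks the 7th (diminished 7th), E♭.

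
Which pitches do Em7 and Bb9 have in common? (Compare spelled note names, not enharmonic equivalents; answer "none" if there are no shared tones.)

D

Em7: E G B D
Bb9: B♭ D F A♭ C
Common to both → D.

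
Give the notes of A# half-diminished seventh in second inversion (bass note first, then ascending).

In root position, A# half-diminished seventh is A#–C#–E–G#.
Second inversion puts the fifth (E) in the bass.

E G# A# C#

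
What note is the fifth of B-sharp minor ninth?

Root of B-sharp minor ninth = B-sharp. The 5th is a perfect 5th: B-sharp up a perfect 5th → F-double-sharp.

F-double-sharp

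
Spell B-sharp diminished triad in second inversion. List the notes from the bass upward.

In root position, B-sharp diminished triad is B-sharp–D-sharp–F-sharp.
Second inversion puts the fifth (F-sharp) in the bass.

F-sharp, B-sharp, D-sharp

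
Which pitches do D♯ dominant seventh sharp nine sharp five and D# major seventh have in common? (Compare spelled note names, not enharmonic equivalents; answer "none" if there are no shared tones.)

D♯ dominant seventh sharp nine sharp five = D-sharp, F-double-sharp, A-double-sharp, C-sharp, E-double-sharp.
D# major seventh = D-sharp, F-double-sharp, A-sharp, C-double-sharp.
Shared: D-sharp, F-double-sharp.

D-sharp, F-double-sharp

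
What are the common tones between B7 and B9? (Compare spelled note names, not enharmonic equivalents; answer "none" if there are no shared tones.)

B, D#, F#, A

B7 = B, D#, F#, A.
B9 = B, D#, F#, A, C#.
Shared: B, D#, F#, A.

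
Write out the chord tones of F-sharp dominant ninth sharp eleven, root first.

F-sharp – A-sharp – C-sharp – E – G-sharp – B-sharp

F-sharp dominant ninth sharp eleven: dominant ninth sharp eleven on F-sharp.
F-sharp — root
A-sharp — major 3rd
C-sharp — perfect 5th
E — minor 7th
G-sharp — major 9th
B-sharp — augmented 11th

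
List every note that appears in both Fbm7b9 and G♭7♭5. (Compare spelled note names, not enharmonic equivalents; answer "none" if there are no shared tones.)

Fbm7b9: Fb Abb Cb Ebb Gbb
G♭7♭5: Gb Bb Dbb Fb
Common to both → Fb.

Fb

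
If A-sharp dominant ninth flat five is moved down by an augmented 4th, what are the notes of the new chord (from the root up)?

Transposed root: A-sharp → E (augmented 4th down). So we spell E dominant ninth flat five:
E — root
G-sharp — major 3rd
B-flat — diminished 5th
D — minor 7th
F-sharp — major 9th

E, G-sharp, B-flat, D, F-sharp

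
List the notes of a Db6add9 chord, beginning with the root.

Db, F, Ab, Bb, Eb

Db6add9 is a six-nine built on Db.
root → Db
3rd (major 3rd) → F
5th (perfect 5th) → Ab
6th (major 6th) → Bb
9th (major 9th) → Eb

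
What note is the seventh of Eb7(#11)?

Eb7(#11) is built on Eb; its 7th is a minor 7th above the root.
A seventh above E uses the letter D, and the minor 7th above Eb is Db.

Db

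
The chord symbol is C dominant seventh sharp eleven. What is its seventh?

Root of C dominant seventh sharp eleven = C. The 7th is a minor 7th: C up a minor 7th → B-flat.

B-flat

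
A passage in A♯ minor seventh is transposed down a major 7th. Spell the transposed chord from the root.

A# down a major 7th → B. New chord: B minor seventh.
root → B
3rd (minor 3rd) → D
5th (perfect 5th) → F#
7th (minor 7th) → A

B – D – F# – A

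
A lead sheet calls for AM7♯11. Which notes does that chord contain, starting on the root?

AM7♯11 is a major seventh sharp eleven built on A.
A — root
C♯ — major 3rd
E — perfect 5th
G♯ — major 7th
D♯ — augmented 11th

A, C♯, E, G♯, D♯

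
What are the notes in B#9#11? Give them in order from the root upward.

B#, D##, F##, A#, C##, E##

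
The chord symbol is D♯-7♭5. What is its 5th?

A

Root of D♯-7♭5 = D♯. The 5th is a diminished 5th: D♯ up a diminished 5th → A.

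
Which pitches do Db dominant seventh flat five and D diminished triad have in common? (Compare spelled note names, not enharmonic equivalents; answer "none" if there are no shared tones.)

F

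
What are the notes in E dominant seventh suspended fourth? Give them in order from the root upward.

E dominant seventh suspended fourth is a dominant seventh suspended fourth built on E.
Root: E
Perfect 4th (4th): A
Perfect 5th (5th): B
Minor 7th (7th): D

E A B D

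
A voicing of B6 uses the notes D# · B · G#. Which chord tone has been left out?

F#

B6 = B, D#, F#, G#. The voicing lacks the 5th (perfect 5th), F#.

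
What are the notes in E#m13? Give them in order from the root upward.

E# G# B# D# F## A# C##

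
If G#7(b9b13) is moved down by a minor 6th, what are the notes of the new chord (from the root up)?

B♯, D𝄪, F𝄪, A♯, C♯, G♯

A minor 6th down from G♯ is B♯, so the new chord is B♯ dominant seventh flat nine flat thirteen.
Root: B♯
Major 3rd (3rd): D𝄪
Perfect 5th (5th): F𝄪
Minor 7th (7th): A♯
Minor 9th (9th): C♯
Minor 13th (13th): G♯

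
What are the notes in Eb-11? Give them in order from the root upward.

Eb-11 is a minor eleventh built on Eb.
Eb — root
Gb — minor 3rd
Bb — perfect 5th
Db — minor 7th
F — major 9th
Ab — perfect 11th

Eb, Gb, Bb, Db, F, Ab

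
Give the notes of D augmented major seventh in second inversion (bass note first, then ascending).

In root position, D augmented major seventh is D–F#–A#–C#.
Second inversion puts the fifth (A#) in the bass.

A#  C#  D  F#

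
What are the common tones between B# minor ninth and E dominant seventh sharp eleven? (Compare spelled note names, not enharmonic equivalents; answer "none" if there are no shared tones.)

B# minor ninth: B# D# F## A# C##
E dominant seventh sharp eleven: E G# B D A#
Common to both → A#.

A#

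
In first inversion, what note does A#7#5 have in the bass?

C##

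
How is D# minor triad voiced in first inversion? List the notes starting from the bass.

F# – A# – D#

D# minor triad = D#–F#–A#; first inversion → third (F#) lowest.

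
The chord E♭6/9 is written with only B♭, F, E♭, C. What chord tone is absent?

G

E♭6/9 = E♭, G, B♭, C, F. The voicing lacks the 3rd (major 3rd), G.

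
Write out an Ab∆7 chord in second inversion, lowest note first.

In root position, Ab∆7 is Ab–C–Eb–G.
Second inversion puts the fifth (Eb) in the bass.

Eb, G, Ab, C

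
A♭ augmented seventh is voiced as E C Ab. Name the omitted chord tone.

Gb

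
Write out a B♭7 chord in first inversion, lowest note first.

B♭7 = B♭–D–F–A♭; first inversion → third (D) lowest.

D – F – A♭ – B♭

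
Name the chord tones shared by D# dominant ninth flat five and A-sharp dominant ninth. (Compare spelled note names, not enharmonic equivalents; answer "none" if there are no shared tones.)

E-sharp

D# dominant ninth flat five: D-sharp F-double-sharp A C-sharp E-sharp
A-sharp dominant ninth: A-sharp C-double-sharp E-sharp G-sharp B-sharp
Common to both → E-sharp.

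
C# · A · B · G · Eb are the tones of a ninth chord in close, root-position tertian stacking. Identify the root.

A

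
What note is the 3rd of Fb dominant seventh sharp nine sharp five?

A-flat

Root of Fb dominant seventh sharp nine sharp five = F-flat. The 3rd is a major 3rd: F-flat up a major 3rd → A-flat.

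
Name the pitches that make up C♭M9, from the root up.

C♭ E♭ G♭ B♭ D♭

C♭M9 is a major ninth built on C♭.
- root: C♭
- major 3rd: E♭
- perfect 5th: G♭
- major 7th: B♭
- major 9th: D♭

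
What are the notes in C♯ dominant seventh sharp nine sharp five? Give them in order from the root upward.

C-sharp – E-sharp – G-double-sharp – B – D-double-sharp

C♯ dominant seventh sharp nine sharp five: dominant seventh sharp nine sharp five on C-sharp.
root → C-sharp
3rd (major 3rd) → E-sharp
5th (augmented 5th) → G-double-sharp
7th (minor 7th) → B
9th (augmented 9th) → D-double-sharp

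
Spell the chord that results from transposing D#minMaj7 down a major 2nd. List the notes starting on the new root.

A major 2nd down from D♯ is C♯, so the new chord is C♯ minor-major seventh.
C♯ — root
E — minor 3rd
G♯ — perfect 5th
B♯ — major 7th

C♯  E  G♯  B♯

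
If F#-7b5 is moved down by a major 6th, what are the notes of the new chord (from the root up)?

F♯ down a major 6th → A. New chord: A half-diminished seventh.
root → A
3rd (minor 3rd) → C
5th (diminished 5th) → E♭
7th (minor 7th) → G

A, C, E♭, G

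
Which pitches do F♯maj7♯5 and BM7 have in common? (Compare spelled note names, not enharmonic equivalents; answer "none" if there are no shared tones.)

F#, A#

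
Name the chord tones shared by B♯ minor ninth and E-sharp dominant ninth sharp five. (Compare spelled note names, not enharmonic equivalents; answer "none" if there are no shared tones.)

D-sharp, F-double-sharp

B♯ minor ninth: B-sharp D-sharp F-double-sharp A-sharp C-double-sharp
E-sharp dominant ninth sharp five: E-sharp G-double-sharp B-double-sharp D-sharp F-double-sharp
Common to both → D-sharp, F-double-sharp.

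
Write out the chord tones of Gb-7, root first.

Gb – Bbb – Db – Fb

Root Gb, quality minor seventh:
Root: Gb
Minor 3rd (3rd): Bbb
Perfect 5th (5th): Db
Minor 7th (7th): Fb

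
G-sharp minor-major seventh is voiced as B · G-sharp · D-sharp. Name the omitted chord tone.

The full G-sharp minor-major seventh chord is G-sharp, B, D-sharp, F-double-sharp.
Comparing with the voicing, the major 7th (7th) — F-double-sharp — is absent.

F-double-sharp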